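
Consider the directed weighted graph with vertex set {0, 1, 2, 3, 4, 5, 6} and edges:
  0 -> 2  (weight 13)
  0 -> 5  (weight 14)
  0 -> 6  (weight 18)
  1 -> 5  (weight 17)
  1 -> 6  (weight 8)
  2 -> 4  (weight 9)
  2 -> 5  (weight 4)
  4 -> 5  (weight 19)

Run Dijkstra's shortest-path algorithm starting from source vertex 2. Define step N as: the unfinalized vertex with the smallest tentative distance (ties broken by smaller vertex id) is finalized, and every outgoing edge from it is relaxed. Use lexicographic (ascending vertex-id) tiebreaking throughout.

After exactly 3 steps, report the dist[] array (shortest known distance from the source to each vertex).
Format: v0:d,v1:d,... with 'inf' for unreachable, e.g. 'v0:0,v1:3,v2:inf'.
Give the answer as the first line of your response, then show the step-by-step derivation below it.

v0:inf,v1:inf,v2:0,v3:inf,v4:9,v5:4,v6:inf

step 1: dist = v0:inf,v1:inf,v2:0,v3:inf,v4:9,v5:4,v6:inf
step 2: dist = v0:inf,v1:inf,v2:0,v3:inf,v4:9,v5:4,v6:inf
step 3: dist = v0:inf,v1:inf,v2:0,v3:inf,v4:9,v5:4,v6:inf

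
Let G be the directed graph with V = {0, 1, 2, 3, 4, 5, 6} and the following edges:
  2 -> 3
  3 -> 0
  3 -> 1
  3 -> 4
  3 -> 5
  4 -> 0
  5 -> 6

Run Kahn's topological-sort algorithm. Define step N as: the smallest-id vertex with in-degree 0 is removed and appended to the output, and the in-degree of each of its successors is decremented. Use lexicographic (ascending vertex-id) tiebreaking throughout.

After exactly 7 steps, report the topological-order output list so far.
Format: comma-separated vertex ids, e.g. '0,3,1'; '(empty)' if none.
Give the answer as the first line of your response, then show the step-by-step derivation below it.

2,3,1,4,0,5,6

step 1: output 2; order=[2]; indeg=(2,1,0,0,1,1,1)
step 2: output 3; order=[2,3]; indeg=(1,0,0,0,0,0,1)
step 3: output 1; order=[2,3,1]; indeg=(1,0,0,0,0,0,1)
step 4: output 4; order=[2,3,1,4]; indeg=(0,0,0,0,0,0,1)
step 5: output 0; order=[2,3,1,4,0]; indeg=(0,0,0,0,0,0,1)
step 6: output 5; order=[2,3,1,4,0,5]; indeg=(0,0,0,0,0,0,0)
step 7: output 6; order=[2,3,1,4,0,5,6]; indeg=(0,0,0,0,0,0,0)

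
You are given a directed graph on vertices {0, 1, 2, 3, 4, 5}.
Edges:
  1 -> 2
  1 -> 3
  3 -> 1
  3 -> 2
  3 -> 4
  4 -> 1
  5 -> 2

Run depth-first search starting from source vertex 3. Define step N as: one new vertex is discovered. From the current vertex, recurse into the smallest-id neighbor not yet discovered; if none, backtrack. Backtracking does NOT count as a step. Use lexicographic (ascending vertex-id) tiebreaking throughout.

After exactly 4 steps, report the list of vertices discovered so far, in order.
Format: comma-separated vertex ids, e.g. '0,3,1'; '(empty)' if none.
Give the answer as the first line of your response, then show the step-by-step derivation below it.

3,1,2,4

step 1: discover 3; path=3; order=3
step 2: discover 1; path=3>1; order=3,1
step 3: discover 2; path=3>1>2; order=3,1,2
step 4: discover 4; path=3>4; order=3,1,2,4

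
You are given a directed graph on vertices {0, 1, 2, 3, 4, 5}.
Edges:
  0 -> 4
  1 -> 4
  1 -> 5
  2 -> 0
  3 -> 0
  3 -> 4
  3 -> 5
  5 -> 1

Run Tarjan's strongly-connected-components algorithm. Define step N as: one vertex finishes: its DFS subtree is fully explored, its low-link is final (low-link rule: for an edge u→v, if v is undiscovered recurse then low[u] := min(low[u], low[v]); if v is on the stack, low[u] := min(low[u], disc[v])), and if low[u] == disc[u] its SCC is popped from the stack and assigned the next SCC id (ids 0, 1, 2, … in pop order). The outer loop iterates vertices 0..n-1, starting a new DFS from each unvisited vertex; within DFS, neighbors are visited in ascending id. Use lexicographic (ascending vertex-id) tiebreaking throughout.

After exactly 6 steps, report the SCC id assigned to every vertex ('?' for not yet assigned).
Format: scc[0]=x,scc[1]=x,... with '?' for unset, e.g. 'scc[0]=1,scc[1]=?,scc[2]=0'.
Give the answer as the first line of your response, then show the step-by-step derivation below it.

scc[0]=1,scc[1]=2,scc[2]=3,scc[3]=4,scc[4]=0,scc[5]=2

step 1: low=(low[0]=0,low[1]=?,low[2]=?,low[3]=?,low[4]=1,low[5]=?); scc=(scc[0]=?,scc[1]=?,scc[2]=?,scc[3]=?,scc[4]=0,scc[5]=?)
step 2: low=(low[0]=0,low[1]=?,low[2]=?,low[3]=?,low[4]=1,low[5]=?); scc=(scc[0]=1,scc[1]=?,scc[2]=?,scc[3]=?,scc[4]=0,scc[5]=?)
step 3: low=(low[0]=0,low[1]=2,low[2]=?,low[3]=?,low[4]=1,low[5]=2); scc=(scc[0]=1,scc[1]=?,scc[2]=?,scc[3]=?,scc[4]=0,scc[5]=?)
step 4: low=(low[0]=0,low[1]=2,low[2]=?,low[3]=?,low[4]=1,low[5]=2); scc=(scc[0]=1,scc[1]=2,scc[2]=?,scc[3]=?,scc[4]=0,scc[5]=2)
step 5: low=(low[0]=0,low[1]=2,low[2]=4,low[3]=?,low[4]=1,low[5]=2); scc=(scc[0]=1,scc[1]=2,scc[2]=3,scc[3]=?,scc[4]=0,scc[5]=2)
step 6: low=(low[0]=0,low[1]=2,low[2]=4,low[3]=5,low[4]=1,low[5]=2); scc=(scc[0]=1,scc[1]=2,scc[2]=3,scc[3]=4,scc[4]=0,scc[5]=2)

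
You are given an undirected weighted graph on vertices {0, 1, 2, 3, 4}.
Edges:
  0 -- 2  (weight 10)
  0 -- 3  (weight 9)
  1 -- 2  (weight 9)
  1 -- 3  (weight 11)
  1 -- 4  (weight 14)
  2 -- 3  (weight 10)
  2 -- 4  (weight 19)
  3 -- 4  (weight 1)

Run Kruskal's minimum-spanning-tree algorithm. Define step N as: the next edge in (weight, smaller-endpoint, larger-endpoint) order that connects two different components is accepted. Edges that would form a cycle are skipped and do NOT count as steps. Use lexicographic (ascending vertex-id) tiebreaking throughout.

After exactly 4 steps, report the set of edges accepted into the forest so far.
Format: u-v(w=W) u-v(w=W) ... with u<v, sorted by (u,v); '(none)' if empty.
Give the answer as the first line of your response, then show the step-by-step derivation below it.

0-2(w=10) 0-3(w=9) 1-2(w=9) 3-4(w=1)

step 1: add edge 3-4 (w=1); MST = {3-4(w=1)}
step 2: add edge 0-3 (w=9); MST = {0-3(w=9) 3-4(w=1)}
step 3: add edge 1-2 (w=9); MST = {0-3(w=9) 1-2(w=9) 3-4(w=1)}
step 4: add edge 0-2 (w=10); MST = {0-2(w=10) 0-3(w=9) 1-2(w=9) 3-4(w=1)}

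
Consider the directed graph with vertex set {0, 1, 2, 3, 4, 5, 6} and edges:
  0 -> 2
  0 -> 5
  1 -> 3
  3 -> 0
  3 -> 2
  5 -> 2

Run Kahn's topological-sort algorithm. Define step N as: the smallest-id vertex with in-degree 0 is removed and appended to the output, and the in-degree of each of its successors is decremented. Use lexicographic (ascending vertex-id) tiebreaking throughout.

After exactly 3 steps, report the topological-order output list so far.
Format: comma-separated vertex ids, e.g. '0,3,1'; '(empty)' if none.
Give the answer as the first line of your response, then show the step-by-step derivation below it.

1,3,0

step 1: output 1; order=[1]; indeg=(1,0,3,0,0,1,0)
step 2: output 3; order=[1,3]; indeg=(0,0,2,0,0,1,0)
step 3: output 0; order=[1,3,0]; indeg=(0,0,1,0,0,0,0)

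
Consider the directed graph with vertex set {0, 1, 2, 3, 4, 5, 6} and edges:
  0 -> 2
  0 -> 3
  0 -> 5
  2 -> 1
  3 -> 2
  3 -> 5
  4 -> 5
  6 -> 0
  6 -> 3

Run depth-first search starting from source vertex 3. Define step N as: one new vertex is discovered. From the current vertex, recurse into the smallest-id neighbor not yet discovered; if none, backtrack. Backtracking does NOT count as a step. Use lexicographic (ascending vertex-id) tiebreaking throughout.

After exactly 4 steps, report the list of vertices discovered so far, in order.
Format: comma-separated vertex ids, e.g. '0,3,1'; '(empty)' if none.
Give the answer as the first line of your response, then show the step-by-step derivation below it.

3,2,1,5

step 1: discover 3; path=3; order=3
step 2: discover 2; path=3>2; order=3,2
step 3: discover 1; path=3>2>1; order=3,2,1
step 4: discover 5; path=3>5; order=3,2,1,5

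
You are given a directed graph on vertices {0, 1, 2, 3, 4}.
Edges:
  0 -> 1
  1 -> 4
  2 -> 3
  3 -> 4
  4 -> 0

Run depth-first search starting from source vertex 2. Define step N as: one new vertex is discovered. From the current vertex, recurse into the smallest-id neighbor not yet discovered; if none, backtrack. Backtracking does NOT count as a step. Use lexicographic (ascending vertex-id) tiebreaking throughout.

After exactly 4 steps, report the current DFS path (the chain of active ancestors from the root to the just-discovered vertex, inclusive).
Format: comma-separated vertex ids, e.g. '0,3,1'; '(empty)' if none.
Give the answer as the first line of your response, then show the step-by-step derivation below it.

2,3,4,0

step 1: discover 2; path=2; order=2
step 2: discover 3; path=2>3; order=2,3
step 3: discover 4; path=2>3>4; order=2,3,4
step 4: discover 0; path=2>3>4>0; order=2,3,4,0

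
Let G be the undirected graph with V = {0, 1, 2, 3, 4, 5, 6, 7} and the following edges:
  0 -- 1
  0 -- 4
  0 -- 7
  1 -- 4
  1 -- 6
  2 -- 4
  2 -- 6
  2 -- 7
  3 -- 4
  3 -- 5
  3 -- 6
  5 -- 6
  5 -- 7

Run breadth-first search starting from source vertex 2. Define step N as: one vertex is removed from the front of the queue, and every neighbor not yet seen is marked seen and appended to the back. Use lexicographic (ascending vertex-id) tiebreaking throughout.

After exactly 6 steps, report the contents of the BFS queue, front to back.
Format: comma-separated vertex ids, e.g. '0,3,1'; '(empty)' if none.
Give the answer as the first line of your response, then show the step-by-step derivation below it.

3,5

step 1: dequeue 2; queue=[4,6,7]; order=2
step 2: dequeue 4; queue=[6,7,0,1,3]; order=2,4
step 3: dequeue 6; queue=[7,0,1,3,5]; order=2,4,6
step 4: dequeue 7; queue=[0,1,3,5]; order=2,4,6,7
step 5: dequeue 0; queue=[1,3,5]; order=2,4,6,7,0
step 6: dequeue 1; queue=[3,5]; order=2,4,6,7,0,1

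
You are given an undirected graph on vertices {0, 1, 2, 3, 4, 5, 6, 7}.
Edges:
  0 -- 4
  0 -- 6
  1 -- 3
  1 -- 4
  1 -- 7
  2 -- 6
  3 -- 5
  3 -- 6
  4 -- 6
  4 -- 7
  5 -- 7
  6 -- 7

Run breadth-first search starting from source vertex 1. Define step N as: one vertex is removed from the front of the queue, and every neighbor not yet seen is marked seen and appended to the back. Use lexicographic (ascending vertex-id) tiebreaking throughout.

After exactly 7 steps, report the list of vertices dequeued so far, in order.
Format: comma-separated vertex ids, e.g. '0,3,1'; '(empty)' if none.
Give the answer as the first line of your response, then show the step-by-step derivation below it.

1,3,4,7,5,6,0

step 1: dequeue 1; queue=[3,4,7]; order=1
step 2: dequeue 3; queue=[4,7,5,6]; order=1,3
step 3: dequeue 4; queue=[7,5,6,0]; order=1,3,4
step 4: dequeue 7; queue=[5,6,0]; order=1,3,4,7
step 5: dequeue 5; queue=[6,0]; order=1,3,4,7,5
step 6: dequeue 6; queue=[0,2]; order=1,3,4,7,5,6
step 7: dequeue 0; queue=[2]; order=1,3,4,7,5,6,0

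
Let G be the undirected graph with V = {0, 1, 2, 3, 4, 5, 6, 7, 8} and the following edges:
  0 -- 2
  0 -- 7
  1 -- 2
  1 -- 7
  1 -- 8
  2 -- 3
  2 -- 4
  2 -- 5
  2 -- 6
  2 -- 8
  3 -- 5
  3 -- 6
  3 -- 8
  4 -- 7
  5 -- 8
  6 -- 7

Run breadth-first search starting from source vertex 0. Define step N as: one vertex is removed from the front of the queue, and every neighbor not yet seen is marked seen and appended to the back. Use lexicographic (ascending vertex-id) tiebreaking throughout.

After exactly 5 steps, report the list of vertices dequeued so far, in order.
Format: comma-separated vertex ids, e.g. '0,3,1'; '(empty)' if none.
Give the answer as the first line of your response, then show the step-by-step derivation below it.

0,2,7,1,3

step 1: dequeue 0; queue=[2,7]; order=0
step 2: dequeue 2; queue=[7,1,3,4,5,6,8]; order=0,2
step 3: dequeue 7; queue=[1,3,4,5,6,8]; order=0,2,7
step 4: dequeue 1; queue=[3,4,5,6,8]; order=0,2,7,1
step 5: dequeue 3; queue=[4,5,6,8]; order=0,2,7,1,3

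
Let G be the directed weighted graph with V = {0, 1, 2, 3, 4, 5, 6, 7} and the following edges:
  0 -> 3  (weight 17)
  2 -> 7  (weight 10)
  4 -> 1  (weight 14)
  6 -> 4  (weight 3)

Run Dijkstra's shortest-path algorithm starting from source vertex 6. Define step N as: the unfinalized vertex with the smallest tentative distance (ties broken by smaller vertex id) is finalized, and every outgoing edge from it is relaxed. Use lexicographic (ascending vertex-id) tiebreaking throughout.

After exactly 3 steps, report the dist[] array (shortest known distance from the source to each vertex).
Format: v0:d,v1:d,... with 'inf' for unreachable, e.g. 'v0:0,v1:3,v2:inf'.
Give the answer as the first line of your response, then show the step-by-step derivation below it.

v0:inf,v1:17,v2:inf,v3:inf,v4:3,v5:inf,v6:0,v7:inf

step 1: dist = v0:inf,v1:inf,v2:inf,v3:inf,v4:3,v5:inf,v6:0,v7:inf
step 2: dist = v0:inf,v1:17,v2:inf,v3:inf,v4:3,v5:inf,v6:0,v7:inf
step 3: dist = v0:inf,v1:17,v2:inf,v3:inf,v4:3,v5:inf,v6:0,v7:inf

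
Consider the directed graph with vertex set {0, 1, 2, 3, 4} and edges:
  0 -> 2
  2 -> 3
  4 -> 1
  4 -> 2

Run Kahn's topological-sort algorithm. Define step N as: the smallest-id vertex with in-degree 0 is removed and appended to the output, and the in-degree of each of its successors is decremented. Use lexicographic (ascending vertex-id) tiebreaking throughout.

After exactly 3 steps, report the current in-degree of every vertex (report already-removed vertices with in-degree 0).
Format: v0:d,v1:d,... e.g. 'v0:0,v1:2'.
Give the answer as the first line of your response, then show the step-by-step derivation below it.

v0:0,v1:0,v2:0,v3:1,v4:0

step 1: output 0; order=[0]; indeg=(0,1,1,1,0)
step 2: output 4; order=[0,4]; indeg=(0,0,0,1,0)
step 3: output 1; order=[0,4,1]; indeg=(0,0,0,1,0)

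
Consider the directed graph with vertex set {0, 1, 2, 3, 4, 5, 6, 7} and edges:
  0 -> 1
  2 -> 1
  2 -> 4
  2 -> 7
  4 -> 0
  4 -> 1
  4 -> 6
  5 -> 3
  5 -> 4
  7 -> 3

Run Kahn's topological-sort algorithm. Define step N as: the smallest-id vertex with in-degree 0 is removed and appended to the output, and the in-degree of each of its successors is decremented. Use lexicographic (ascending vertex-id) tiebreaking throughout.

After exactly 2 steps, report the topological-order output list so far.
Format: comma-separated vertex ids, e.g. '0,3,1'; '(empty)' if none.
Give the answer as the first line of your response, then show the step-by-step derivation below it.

2,5

step 1: output 2; order=[2]; indeg=(1,2,0,2,1,0,1,0)
step 2: output 5; order=[2,5]; indeg=(1,2,0,1,0,0,1,0)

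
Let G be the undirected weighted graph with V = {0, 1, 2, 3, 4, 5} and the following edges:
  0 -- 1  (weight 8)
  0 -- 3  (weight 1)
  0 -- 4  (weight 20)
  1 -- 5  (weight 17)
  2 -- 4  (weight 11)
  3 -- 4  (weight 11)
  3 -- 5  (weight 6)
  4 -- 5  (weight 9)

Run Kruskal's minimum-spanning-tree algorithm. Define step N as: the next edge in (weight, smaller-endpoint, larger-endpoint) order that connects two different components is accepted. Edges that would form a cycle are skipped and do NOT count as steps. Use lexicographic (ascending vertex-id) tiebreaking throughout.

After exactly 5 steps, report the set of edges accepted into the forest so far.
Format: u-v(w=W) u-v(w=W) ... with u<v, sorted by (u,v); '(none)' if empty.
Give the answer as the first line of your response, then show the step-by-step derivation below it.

0-1(w=8) 0-3(w=1) 2-4(w=11) 3-5(w=6) 4-5(w=9)

step 1: add edge 0-3 (w=1); MST = {0-3(w=1)}
step 2: add edge 3-5 (w=6); MST = {0-3(w=1) 3-5(w=6)}
step 3: add edge 0-1 (w=8); MST = {0-1(w=8) 0-3(w=1) 3-5(w=6)}
step 4: add edge 4-5 (w=9); MST = {0-1(w=8) 0-3(w=1) 3-5(w=6) 4-5(w=9)}
step 5: add edge 2-4 (w=11); MST = {0-1(w=8) 0-3(w=1) 2-4(w=11) 3-5(w=6) 4-5(w=9)}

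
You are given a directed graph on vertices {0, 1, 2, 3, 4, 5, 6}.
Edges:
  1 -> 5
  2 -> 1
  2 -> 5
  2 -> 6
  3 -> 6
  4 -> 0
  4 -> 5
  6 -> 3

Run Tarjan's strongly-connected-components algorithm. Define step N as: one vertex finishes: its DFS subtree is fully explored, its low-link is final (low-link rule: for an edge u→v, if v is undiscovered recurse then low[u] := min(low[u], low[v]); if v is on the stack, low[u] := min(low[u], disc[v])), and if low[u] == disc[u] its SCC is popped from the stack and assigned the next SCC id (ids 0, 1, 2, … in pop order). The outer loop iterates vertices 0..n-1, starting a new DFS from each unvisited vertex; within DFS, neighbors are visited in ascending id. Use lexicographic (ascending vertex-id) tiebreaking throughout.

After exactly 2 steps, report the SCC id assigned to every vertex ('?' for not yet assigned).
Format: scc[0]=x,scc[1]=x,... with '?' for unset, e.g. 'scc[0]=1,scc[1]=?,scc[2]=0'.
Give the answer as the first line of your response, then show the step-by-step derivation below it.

scc[0]=0,scc[1]=?,scc[2]=?,scc[3]=?,scc[4]=?,scc[5]=1,scc[6]=?

step 1: low=(low[0]=0,low[1]=?,low[2]=?,low[3]=?,low[4]=?,low[5]=?,low[6]=?); scc=(scc[0]=0,scc[1]=?,scc[2]=?,scc[3]=?,scc[4]=?,scc[5]=?,scc[6]=?)
step 2: low=(low[0]=0,low[1]=1,low[2]=?,low[3]=?,low[4]=?,low[5]=2,low[6]=?); scc=(scc[0]=0,scc[1]=?,scc[2]=?,scc[3]=?,scc[4]=?,scc[5]=1,scc[6]=?)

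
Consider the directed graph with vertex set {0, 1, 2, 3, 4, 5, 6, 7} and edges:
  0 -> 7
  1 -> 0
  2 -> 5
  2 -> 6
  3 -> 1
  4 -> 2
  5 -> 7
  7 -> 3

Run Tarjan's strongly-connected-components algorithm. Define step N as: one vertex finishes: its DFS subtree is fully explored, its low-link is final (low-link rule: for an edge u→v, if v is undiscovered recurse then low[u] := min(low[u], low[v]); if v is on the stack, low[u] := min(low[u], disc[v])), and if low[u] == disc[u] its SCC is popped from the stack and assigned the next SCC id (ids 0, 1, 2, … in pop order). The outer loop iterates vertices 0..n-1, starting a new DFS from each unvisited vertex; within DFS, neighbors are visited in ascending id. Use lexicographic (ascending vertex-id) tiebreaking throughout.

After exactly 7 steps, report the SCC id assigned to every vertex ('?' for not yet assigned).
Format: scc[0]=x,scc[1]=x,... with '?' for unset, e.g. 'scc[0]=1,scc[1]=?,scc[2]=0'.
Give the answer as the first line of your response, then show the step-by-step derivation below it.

scc[0]=0,scc[1]=0,scc[2]=3,scc[3]=0,scc[4]=?,scc[5]=1,scc[6]=2,scc[7]=0

step 1: low=(low[0]=0,low[1]=0,low[2]=?,low[3]=2,low[4]=?,low[5]=?,low[6]=?,low[7]=1); scc=(scc[0]=?,scc[1]=?,scc[2]=?,scc[3]=?,scc[4]=?,scc[5]=?,scc[6]=?,scc[7]=?)
step 2: low=(low[0]=0,low[1]=0,low[2]=?,low[3]=0,low[4]=?,low[5]=?,low[6]=?,low[7]=1); scc=(scc[0]=?,scc[1]=?,scc[2]=?,scc[3]=?,scc[4]=?,scc[5]=?,scc[6]=?,scc[7]=?)
step 3: low=(low[0]=0,low[1]=0,low[2]=?,low[3]=0,low[4]=?,low[5]=?,low[6]=?,low[7]=0); scc=(scc[0]=?,scc[1]=?,scc[2]=?,scc[3]=?,scc[4]=?,scc[5]=?,scc[6]=?,scc[7]=?)
step 4: low=(low[0]=0,low[1]=0,low[2]=?,low[3]=0,low[4]=?,low[5]=?,low[6]=?,low[7]=0); scc=(scc[0]=0,scc[1]=0,scc[2]=?,scc[3]=0,scc[4]=?,scc[5]=?,scc[6]=?,scc[7]=0)
step 5: low=(low[0]=0,low[1]=0,low[2]=4,low[3]=0,low[4]=?,low[5]=5,low[6]=?,low[7]=0); scc=(scc[0]=0,scc[1]=0,scc[2]=?,scc[3]=0,scc[4]=?,scc[5]=1,scc[6]=?,scc[7]=0)
step 6: low=(low[0]=0,low[1]=0,low[2]=4,low[3]=0,low[4]=?,low[5]=5,low[6]=6,low[7]=0); scc=(scc[0]=0,scc[1]=0,scc[2]=?,scc[3]=0,scc[4]=?,scc[5]=1,scc[6]=2,scc[7]=0)
step 7: low=(low[0]=0,low[1]=0,low[2]=4,low[3]=0,low[4]=?,low[5]=5,low[6]=6,low[7]=0); scc=(scc[0]=0,scc[1]=0,scc[2]=3,scc[3]=0,scc[4]=?,scc[5]=1,scc[6]=2,scc[7]=0)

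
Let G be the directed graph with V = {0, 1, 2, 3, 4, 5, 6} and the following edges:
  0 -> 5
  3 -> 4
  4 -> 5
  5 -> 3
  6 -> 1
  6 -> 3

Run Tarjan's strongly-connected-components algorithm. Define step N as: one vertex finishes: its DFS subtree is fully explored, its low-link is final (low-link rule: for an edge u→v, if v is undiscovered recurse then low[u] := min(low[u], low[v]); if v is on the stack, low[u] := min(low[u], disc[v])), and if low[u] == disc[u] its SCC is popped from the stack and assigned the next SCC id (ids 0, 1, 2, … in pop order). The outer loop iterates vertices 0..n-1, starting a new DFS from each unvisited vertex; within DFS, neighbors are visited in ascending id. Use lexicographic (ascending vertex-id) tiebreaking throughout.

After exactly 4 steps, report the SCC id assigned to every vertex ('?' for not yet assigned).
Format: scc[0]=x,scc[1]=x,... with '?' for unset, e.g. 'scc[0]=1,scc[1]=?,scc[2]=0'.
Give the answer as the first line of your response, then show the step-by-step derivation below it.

scc[0]=1,scc[1]=?,scc[2]=?,scc[3]=0,scc[4]=0,scc[5]=0,scc[6]=?

step 1: low=(low[0]=0,low[1]=?,low[2]=?,low[3]=2,low[4]=1,low[5]=1,low[6]=?); scc=(scc[0]=?,scc[1]=?,scc[2]=?,scc[3]=?,scc[4]=?,scc[5]=?,scc[6]=?)
step 2: low=(low[0]=0,low[1]=?,low[2]=?,low[3]=1,low[4]=1,low[5]=1,low[6]=?); scc=(scc[0]=?,scc[1]=?,scc[2]=?,scc[3]=?,scc[4]=?,scc[5]=?,scc[6]=?)
step 3: low=(low[0]=0,low[1]=?,low[2]=?,low[3]=1,low[4]=1,low[5]=1,low[6]=?); scc=(scc[0]=?,scc[1]=?,scc[2]=?,scc[3]=0,scc[4]=0,scc[5]=0,scc[6]=?)
step 4: low=(low[0]=0,low[1]=?,low[2]=?,low[3]=1,low[4]=1,low[5]=1,low[6]=?); scc=(scc[0]=1,scc[1]=?,scc[2]=?,scc[3]=0,scc[4]=0,scc[5]=0,scc[6]=?)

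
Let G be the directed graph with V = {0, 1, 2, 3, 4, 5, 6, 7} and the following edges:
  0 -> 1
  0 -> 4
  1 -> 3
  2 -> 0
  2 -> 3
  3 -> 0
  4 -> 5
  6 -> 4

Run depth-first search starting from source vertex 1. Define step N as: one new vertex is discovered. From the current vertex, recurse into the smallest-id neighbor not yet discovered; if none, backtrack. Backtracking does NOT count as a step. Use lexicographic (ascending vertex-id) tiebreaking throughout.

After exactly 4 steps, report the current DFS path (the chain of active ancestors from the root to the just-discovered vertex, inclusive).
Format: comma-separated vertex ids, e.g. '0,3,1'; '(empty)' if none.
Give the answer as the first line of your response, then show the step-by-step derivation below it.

1,3,0,4

step 1: discover 1; path=1; order=1
step 2: discover 3; path=1>3; order=1,3
step 3: discover 0; path=1>3>0; order=1,3,0
step 4: discover 4; path=1>3>0>4; order=1,3,0,4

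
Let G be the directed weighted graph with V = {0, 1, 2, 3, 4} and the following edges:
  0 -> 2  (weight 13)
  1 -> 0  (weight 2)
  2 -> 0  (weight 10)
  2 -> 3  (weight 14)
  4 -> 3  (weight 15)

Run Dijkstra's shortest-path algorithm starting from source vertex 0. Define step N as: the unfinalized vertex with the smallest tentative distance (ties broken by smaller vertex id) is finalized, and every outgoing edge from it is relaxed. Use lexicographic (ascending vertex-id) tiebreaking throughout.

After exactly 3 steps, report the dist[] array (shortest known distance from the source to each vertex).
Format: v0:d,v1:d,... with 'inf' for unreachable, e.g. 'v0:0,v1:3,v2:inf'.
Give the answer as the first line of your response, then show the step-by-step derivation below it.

v0:0,v1:inf,v2:13,v3:27,v4:inf

step 1: dist = v0:0,v1:inf,v2:13,v3:inf,v4:inf
step 2: dist = v0:0,v1:inf,v2:13,v3:27,v4:inf
step 3: dist = v0:0,v1:inf,v2:13,v3:27,v4:inf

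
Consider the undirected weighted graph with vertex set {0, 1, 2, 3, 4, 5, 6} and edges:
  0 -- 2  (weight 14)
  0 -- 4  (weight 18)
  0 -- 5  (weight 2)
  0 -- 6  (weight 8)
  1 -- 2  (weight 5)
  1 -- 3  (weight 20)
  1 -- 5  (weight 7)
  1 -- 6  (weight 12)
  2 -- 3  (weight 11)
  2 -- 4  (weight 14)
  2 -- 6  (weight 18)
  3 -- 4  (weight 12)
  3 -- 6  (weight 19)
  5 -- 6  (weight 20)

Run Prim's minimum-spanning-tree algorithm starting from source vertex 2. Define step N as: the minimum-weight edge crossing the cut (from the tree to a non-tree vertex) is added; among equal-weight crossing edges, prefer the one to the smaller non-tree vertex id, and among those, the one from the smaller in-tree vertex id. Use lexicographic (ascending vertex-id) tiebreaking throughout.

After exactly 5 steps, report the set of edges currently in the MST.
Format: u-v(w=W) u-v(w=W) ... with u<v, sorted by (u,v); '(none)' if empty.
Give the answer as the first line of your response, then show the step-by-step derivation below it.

0-5(w=2) 0-6(w=8) 1-2(w=5) 1-5(w=7) 2-3(w=11)

step 1: add edge 1-2 (w=5); MST = {1-2(w=5)}
step 2: add edge 1-5 (w=7); MST = {1-2(w=5) 1-5(w=7)}
step 3: add edge 0-5 (w=2); MST = {0-5(w=2) 1-2(w=5) 1-5(w=7)}
step 4: add edge 0-6 (w=8); MST = {0-5(w=2) 0-6(w=8) 1-2(w=5) 1-5(w=7)}
step 5: add edge 2-3 (w=11); MST = {0-5(w=2) 0-6(w=8) 1-2(w=5) 1-5(w=7) 2-3(w=11)}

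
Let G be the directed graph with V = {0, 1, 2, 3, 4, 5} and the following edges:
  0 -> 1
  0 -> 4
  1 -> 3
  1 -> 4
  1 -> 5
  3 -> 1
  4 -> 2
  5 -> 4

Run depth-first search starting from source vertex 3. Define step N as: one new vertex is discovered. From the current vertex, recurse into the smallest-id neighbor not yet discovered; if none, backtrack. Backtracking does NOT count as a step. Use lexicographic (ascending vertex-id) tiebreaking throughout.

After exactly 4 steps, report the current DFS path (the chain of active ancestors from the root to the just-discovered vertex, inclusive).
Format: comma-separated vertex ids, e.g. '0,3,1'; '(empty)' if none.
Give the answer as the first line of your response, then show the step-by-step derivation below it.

3,1,4,2

step 1: discover 3; path=3; order=3
step 2: discover 1; path=3>1; order=3,1
step 3: discover 4; path=3>1>4; order=3,1,4
step 4: discover 2; path=3>1>4>2; order=3,1,4,2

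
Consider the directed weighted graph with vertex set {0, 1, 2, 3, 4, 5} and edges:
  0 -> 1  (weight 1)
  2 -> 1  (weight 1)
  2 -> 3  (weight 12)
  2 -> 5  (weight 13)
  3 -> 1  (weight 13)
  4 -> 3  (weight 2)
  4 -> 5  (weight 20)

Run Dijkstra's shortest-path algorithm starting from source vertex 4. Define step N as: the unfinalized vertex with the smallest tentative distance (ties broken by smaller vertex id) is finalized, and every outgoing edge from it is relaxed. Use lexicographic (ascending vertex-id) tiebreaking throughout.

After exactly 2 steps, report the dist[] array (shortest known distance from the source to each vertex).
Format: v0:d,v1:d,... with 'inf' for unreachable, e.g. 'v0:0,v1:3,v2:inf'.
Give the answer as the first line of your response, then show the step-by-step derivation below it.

v0:inf,v1:15,v2:inf,v3:2,v4:0,v5:20

step 1: dist = v0:inf,v1:inf,v2:inf,v3:2,v4:0,v5:20
step 2: dist = v0:inf,v1:15,v2:inf,v3:2,v4:0,v5:20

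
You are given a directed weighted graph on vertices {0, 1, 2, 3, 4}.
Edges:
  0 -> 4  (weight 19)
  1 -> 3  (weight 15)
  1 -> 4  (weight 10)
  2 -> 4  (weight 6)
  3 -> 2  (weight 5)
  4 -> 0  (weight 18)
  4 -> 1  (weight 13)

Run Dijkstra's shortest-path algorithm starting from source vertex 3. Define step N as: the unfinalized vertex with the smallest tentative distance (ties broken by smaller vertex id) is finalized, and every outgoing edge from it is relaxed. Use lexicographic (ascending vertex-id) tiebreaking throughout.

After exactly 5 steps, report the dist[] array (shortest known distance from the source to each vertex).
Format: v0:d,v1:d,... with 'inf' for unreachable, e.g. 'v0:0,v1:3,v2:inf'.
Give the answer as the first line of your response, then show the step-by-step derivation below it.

v0:29,v1:24,v2:5,v3:0,v4:11

step 1: dist = v0:inf,v1:inf,v2:5,v3:0,v4:inf
step 2: dist = v0:inf,v1:inf,v2:5,v3:0,v4:11
step 3: dist = v0:29,v1:24,v2:5,v3:0,v4:11
step 4: dist = v0:29,v1:24,v2:5,v3:0,v4:11
step 5: dist = v0:29,v1:24,v2:5,v3:0,v4:11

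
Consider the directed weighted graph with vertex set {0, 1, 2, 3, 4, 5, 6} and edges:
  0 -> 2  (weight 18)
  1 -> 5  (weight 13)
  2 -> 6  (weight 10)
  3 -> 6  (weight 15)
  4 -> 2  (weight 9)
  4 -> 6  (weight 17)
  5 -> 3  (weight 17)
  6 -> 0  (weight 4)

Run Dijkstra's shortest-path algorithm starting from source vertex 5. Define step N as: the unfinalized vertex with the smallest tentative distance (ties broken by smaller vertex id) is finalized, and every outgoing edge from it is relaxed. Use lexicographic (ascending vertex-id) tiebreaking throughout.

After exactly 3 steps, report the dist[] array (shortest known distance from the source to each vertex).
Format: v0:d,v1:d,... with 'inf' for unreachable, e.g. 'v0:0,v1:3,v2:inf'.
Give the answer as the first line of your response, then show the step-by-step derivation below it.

v0:36,v1:inf,v2:inf,v3:17,v4:inf,v5:0,v6:32

step 1: dist = v0:inf,v1:inf,v2:inf,v3:17,v4:inf,v5:0,v6:inf
step 2: dist = v0:inf,v1:inf,v2:inf,v3:17,v4:inf,v5:0,v6:32
step 3: dist = v0:36,v1:inf,v2:inf,v3:17,v4:inf,v5:0,v6:32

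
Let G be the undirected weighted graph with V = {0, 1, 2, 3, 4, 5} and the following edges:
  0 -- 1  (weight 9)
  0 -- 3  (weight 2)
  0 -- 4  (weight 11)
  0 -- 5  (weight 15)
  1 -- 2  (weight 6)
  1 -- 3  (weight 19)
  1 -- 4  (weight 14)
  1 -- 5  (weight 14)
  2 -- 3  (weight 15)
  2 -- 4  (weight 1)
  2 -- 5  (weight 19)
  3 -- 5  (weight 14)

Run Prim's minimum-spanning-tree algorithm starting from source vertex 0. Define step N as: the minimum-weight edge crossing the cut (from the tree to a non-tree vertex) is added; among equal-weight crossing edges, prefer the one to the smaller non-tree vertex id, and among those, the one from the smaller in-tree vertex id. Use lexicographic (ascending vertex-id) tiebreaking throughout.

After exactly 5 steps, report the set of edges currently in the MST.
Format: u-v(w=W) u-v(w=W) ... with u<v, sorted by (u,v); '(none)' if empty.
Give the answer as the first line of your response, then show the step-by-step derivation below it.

0-1(w=9) 0-3(w=2) 1-2(w=6) 1-5(w=14) 2-4(w=1)

step 1: add edge 0-3 (w=2); MST = {0-3(w=2)}
step 2: add edge 0-1 (w=9); MST = {0-1(w=9) 0-3(w=2)}
step 3: add edge 1-2 (w=6); MST = {0-1(w=9) 0-3(w=2) 1-2(w=6)}
step 4: add edge 2-4 (w=1); MST = {0-1(w=9) 0-3(w=2) 1-2(w=6) 2-4(w=1)}
step 5: add edge 1-5 (w=14); MST = {0-1(w=9) 0-3(w=2) 1-2(w=6) 1-5(w=14) 2-4(w=1)}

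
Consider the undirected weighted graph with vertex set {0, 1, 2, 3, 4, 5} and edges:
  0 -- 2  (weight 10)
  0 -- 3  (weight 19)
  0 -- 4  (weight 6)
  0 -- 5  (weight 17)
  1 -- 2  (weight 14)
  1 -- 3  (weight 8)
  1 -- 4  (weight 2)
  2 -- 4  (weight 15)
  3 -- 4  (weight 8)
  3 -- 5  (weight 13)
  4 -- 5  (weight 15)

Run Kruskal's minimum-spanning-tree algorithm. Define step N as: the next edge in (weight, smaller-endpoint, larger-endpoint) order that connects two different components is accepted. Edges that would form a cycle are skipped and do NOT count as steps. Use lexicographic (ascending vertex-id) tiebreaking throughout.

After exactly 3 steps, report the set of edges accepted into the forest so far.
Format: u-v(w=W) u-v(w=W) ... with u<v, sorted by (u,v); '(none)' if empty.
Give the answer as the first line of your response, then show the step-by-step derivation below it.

0-4(w=6) 1-3(w=8) 1-4(w=2)

step 1: add edge 1-4 (w=2); MST = {1-4(w=2)}
step 2: add edge 0-4 (w=6); MST = {0-4(w=6) 1-4(w=2)}
step 3: add edge 1-3 (w=8); MST = {0-4(w=6) 1-3(w=8) 1-4(w=2)}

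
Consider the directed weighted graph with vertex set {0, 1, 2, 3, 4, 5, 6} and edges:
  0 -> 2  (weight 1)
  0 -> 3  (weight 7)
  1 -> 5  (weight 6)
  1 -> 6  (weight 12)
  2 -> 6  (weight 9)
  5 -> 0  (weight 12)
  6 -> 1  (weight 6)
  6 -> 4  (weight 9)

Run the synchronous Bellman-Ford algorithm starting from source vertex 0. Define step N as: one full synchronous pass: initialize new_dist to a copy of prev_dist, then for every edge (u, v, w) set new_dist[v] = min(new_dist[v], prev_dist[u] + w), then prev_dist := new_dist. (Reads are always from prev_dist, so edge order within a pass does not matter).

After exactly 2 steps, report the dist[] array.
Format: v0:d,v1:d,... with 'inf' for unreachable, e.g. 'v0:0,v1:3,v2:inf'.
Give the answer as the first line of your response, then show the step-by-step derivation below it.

v0:0,v1:inf,v2:1,v3:7,v4:inf,v5:inf,v6:10

step 1: dist = v0:0,v1:inf,v2:1,v3:7,v4:inf,v5:inf,v6:inf
step 2: dist = v0:0,v1:inf,v2:1,v3:7,v4:inf,v5:inf,v6:10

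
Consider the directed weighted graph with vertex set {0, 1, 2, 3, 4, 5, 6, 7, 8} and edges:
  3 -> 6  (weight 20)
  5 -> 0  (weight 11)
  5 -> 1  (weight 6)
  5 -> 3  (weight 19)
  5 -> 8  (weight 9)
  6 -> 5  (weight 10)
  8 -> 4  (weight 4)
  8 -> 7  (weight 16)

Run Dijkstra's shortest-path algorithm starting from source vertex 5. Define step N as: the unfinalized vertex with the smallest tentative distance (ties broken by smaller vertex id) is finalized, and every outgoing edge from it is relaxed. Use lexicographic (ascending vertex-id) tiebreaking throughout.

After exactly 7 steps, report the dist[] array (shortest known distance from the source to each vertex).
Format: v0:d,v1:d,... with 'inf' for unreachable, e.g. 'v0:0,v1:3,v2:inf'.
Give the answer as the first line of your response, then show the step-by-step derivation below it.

v0:11,v1:6,v2:inf,v3:19,v4:13,v5:0,v6:39,v7:25,v8:9

step 1: dist = v0:11,v1:6,v2:inf,v3:19,v4:inf,v5:0,v6:inf,v7:inf,v8:9
step 2: dist = v0:11,v1:6,v2:inf,v3:19,v4:inf,v5:0,v6:inf,v7:inf,v8:9
step 3: dist = v0:11,v1:6,v2:inf,v3:19,v4:13,v5:0,v6:inf,v7:25,v8:9
step 4: dist = v0:11,v1:6,v2:inf,v3:19,v4:13,v5:0,v6:inf,v7:25,v8:9
step 5: dist = v0:11,v1:6,v2:inf,v3:19,v4:13,v5:0,v6:inf,v7:25,v8:9
step 6: dist = v0:11,v1:6,v2:inf,v3:19,v4:13,v5:0,v6:39,v7:25,v8:9
step 7: dist = v0:11,v1:6,v2:inf,v3:19,v4:13,v5:0,v6:39,v7:25,v8:9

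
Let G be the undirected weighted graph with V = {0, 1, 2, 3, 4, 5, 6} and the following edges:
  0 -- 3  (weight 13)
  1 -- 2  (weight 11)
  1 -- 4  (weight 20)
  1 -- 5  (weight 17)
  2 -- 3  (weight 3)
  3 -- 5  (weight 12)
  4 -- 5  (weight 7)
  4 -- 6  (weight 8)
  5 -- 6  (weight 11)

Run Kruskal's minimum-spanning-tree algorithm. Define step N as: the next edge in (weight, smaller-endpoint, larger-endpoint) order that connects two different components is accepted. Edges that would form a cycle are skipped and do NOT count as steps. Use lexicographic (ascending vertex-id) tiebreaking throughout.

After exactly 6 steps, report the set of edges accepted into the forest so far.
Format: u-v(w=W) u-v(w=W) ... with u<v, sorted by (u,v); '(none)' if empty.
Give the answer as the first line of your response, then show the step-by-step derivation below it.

0-3(w=13) 1-2(w=11) 2-3(w=3) 3-5(w=12) 4-5(w=7) 4-6(w=8)

step 1: add edge 2-3 (w=3); MST = {2-3(w=3)}
step 2: add edge 4-5 (w=7); MST = {2-3(w=3) 4-5(w=7)}
step 3: add edge 4-6 (w=8); MST = {2-3(w=3) 4-5(w=7) 4-6(w=8)}
step 4: add edge 1-2 (w=11); MST = {1-2(w=11) 2-3(w=3) 4-5(w=7) 4-6(w=8)}
step 5: add edge 3-5 (w=12); MST = {1-2(w=11) 2-3(w=3) 3-5(w=12) 4-5(w=7) 4-6(w=8)}
step 6: add edge 0-3 (w=13); MST = {0-3(w=13) 1-2(w=11) 2-3(w=3) 3-5(w=12) 4-5(w=7) 4-6(w=8)}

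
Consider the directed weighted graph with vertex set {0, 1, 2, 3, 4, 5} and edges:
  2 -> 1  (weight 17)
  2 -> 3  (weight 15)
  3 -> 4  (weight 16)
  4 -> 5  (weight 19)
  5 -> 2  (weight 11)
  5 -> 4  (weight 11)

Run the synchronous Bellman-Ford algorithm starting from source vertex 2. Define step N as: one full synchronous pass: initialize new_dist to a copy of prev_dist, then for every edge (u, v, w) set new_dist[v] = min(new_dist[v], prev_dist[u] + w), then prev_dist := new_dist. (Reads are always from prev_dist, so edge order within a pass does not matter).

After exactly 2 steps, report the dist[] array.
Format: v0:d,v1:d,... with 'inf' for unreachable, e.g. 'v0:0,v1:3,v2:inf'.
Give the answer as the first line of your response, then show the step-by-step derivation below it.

v0:inf,v1:17,v2:0,v3:15,v4:31,v5:inf

step 1: dist = v0:inf,v1:17,v2:0,v3:15,v4:inf,v5:inf
step 2: dist = v0:inf,v1:17,v2:0,v3:15,v4:31,v5:inf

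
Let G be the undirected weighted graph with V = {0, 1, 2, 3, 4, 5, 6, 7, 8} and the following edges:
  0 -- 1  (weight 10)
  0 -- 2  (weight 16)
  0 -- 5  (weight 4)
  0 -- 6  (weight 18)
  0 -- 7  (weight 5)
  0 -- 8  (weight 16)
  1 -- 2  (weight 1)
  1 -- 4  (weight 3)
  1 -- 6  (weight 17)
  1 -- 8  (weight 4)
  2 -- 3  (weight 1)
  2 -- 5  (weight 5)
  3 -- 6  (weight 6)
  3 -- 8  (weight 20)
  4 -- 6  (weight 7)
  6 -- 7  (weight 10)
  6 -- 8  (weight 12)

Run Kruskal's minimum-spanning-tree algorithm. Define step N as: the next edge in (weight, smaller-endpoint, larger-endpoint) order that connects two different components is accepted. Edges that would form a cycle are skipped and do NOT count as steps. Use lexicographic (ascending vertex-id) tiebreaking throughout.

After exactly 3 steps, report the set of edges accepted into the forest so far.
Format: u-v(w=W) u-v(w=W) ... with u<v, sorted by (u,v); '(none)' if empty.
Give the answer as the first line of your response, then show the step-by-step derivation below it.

1-2(w=1) 1-4(w=3) 2-3(w=1)

step 1: add edge 1-2 (w=1); MST = {1-2(w=1)}
step 2: add edge 2-3 (w=1); MST = {1-2(w=1) 2-3(w=1)}
step 3: add edge 1-4 (w=3); MST = {1-2(w=1) 1-4(w=3) 2-3(w=1)}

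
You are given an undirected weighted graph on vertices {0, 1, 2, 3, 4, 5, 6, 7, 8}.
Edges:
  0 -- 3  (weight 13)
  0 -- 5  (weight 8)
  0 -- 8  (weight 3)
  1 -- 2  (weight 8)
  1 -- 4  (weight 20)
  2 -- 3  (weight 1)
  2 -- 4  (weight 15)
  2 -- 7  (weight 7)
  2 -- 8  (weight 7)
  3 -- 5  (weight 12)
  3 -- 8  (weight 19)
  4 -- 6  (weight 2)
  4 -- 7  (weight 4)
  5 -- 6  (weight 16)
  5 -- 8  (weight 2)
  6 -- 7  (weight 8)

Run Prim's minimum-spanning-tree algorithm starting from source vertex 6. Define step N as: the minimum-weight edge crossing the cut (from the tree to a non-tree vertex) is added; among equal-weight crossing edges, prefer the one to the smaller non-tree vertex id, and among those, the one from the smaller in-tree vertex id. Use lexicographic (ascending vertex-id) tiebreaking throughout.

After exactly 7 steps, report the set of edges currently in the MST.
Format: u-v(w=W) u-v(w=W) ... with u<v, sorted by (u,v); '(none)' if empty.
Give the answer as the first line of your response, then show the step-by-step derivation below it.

0-8(w=3) 2-3(w=1) 2-7(w=7) 2-8(w=7) 4-6(w=2) 4-7(w=4) 5-8(w=2)

step 1: add edge 4-6 (w=2); MST = {4-6(w=2)}
step 2: add edge 4-7 (w=4); MST = {4-6(w=2) 4-7(w=4)}
step 3: add edge 2-7 (w=7); MST = {2-7(w=7) 4-6(w=2) 4-7(w=4)}
step 4: add edge 2-3 (w=1); MST = {2-3(w=1) 2-7(w=7) 4-6(w=2) 4-7(w=4)}
step 5: add edge 2-8 (w=7); MST = {2-3(w=1) 2-7(w=7) 2-8(w=7) 4-6(w=2) 4-7(w=4)}
step 6: add edge 5-8 (w=2); MST = {2-3(w=1) 2-7(w=7) 2-8(w=7) 4-6(w=2) 4-7(w=4) 5-8(w=2)}
step 7: add edge 0-8 (w=3); MST = {0-8(w=3) 2-3(w=1) 2-7(w=7) 2-8(w=7) 4-6(w=2) 4-7(w=4) 5-8(w=2)}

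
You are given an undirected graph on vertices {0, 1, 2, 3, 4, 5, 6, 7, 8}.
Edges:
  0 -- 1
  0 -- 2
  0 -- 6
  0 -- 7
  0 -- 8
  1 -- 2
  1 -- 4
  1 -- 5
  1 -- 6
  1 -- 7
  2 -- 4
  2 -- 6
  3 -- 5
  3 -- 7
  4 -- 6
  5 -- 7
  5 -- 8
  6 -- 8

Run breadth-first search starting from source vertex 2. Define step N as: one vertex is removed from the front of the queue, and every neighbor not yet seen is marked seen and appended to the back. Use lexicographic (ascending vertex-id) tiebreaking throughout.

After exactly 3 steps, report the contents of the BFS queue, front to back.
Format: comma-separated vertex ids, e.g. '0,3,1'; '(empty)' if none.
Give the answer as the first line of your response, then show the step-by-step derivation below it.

4,6,7,8,5

step 1: dequeue 2; queue=[0,1,4,6]; order=2
step 2: dequeue 0; queue=[1,4,6,7,8]; order=2,0
step 3: dequeue 1; queue=[4,6,7,8,5]; order=2,0,1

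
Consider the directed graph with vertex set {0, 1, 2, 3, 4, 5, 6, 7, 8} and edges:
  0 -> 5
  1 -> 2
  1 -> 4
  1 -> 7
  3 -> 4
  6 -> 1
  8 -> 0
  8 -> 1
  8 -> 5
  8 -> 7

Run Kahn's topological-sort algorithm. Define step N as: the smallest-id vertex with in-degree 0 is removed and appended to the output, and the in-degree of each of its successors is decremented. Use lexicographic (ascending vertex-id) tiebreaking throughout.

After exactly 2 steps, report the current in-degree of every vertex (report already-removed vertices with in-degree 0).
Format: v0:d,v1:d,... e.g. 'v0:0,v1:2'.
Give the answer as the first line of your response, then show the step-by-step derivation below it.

v0:1,v1:1,v2:1,v3:0,v4:1,v5:2,v6:0,v7:2,v8:0

step 1: output 3; order=[3]; indeg=(1,2,1,0,1,2,0,2,0)
step 2: output 6; order=[3,6]; indeg=(1,1,1,0,1,2,0,2,0)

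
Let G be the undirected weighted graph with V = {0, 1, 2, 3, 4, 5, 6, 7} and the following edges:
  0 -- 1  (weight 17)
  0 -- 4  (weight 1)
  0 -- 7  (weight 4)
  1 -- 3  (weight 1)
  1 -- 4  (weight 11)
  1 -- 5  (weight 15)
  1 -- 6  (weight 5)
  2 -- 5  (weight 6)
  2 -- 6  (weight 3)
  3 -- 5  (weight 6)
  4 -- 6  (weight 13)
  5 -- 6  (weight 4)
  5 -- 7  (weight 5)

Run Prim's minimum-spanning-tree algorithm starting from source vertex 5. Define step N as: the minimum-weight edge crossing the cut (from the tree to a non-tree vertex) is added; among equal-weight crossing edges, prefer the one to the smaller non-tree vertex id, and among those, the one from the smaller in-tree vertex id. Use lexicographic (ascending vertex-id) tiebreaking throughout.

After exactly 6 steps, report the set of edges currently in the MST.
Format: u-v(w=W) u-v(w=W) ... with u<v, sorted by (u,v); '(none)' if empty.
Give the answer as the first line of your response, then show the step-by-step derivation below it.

0-7(w=4) 1-3(w=1) 1-6(w=5) 2-6(w=3) 5-6(w=4) 5-7(w=5)

step 1: add edge 5-6 (w=4); MST = {5-6(w=4)}
step 2: add edge 2-6 (w=3); MST = {2-6(w=3) 5-6(w=4)}
step 3: add edge 1-6 (w=5); MST = {1-6(w=5) 2-6(w=3) 5-6(w=4)}
step 4: add edge 1-3 (w=1); MST = {1-3(w=1) 1-6(w=5) 2-6(w=3) 5-6(w=4)}
step 5: add edge 5-7 (w=5); MST = {1-3(w=1) 1-6(w=5) 2-6(w=3) 5-6(w=4) 5-7(w=5)}
step 6: add edge 0-7 (w=4); MST = {0-7(w=4) 1-3(w=1) 1-6(w=5) 2-6(w=3) 5-6(w=4) 5-7(w=5)}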